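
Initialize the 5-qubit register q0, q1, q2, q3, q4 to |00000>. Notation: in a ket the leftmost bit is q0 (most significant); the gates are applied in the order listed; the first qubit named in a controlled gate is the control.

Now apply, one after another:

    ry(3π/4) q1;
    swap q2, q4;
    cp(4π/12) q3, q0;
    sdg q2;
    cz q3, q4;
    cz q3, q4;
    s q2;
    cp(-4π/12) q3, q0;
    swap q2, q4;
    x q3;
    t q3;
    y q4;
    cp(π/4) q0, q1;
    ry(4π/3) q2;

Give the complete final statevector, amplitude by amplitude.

After the circuit, the state carries amplitude -sqrt(2 - sqrt(2))*exp(3*I*pi/4)/4 on |00011>, sqrt(6 - 3*sqrt(2))*exp(3*I*pi/4)/4 on |00111>, -sqrt(sqrt(2) + 2)*exp(3*I*pi/4)/4 on |01011>, sqrt(3*sqrt(2) + 6)*exp(3*I*pi/4)/4 on |01111>, and 0 on every other basis state.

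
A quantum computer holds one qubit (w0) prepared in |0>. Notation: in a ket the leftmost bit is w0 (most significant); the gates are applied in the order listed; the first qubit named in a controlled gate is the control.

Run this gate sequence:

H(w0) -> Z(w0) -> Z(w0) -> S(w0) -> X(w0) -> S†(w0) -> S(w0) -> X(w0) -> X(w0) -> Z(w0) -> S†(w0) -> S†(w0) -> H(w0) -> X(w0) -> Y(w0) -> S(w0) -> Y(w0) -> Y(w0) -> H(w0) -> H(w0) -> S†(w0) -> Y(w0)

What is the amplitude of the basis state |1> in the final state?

The final state's coefficient on |1> equals 1/2 + I/2.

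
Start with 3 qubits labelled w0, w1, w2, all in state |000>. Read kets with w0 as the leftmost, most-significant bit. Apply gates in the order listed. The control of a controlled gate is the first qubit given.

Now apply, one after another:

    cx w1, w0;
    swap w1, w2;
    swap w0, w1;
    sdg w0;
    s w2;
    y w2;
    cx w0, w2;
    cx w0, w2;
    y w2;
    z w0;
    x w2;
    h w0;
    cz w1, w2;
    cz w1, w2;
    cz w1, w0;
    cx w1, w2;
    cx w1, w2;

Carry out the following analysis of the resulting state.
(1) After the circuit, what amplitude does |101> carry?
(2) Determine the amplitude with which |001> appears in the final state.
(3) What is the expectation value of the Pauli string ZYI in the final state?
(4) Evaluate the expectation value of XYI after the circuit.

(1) |101> carries amplitude sqrt(2)/2 in the final state. Key observation: steps 6-9 multiply out to the identity, so the circuit reduces to the remaining gates.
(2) |001> carries amplitude sqrt(2)/2 in the final state.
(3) The observable ZYI averages to 0.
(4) The expectation value of XYI is 0.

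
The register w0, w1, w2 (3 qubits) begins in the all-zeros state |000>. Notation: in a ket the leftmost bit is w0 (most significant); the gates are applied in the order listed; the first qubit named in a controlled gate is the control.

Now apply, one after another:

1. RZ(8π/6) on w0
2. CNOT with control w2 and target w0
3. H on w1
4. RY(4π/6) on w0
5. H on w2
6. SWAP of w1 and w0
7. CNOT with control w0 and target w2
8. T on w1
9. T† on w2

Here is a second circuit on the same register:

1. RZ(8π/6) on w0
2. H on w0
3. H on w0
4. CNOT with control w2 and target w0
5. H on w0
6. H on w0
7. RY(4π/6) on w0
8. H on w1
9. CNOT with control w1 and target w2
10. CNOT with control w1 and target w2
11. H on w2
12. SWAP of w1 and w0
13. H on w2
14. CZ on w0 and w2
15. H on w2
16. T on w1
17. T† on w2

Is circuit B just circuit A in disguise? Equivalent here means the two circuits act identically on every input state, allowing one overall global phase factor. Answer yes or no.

Yes: on every input state the two circuits agree up to one overall phase factor.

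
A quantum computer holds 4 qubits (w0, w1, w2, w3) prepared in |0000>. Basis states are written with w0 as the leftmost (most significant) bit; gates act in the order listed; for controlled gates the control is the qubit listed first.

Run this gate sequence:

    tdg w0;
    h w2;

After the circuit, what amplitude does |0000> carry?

The amplitude on |0000> is sqrt(2)/2.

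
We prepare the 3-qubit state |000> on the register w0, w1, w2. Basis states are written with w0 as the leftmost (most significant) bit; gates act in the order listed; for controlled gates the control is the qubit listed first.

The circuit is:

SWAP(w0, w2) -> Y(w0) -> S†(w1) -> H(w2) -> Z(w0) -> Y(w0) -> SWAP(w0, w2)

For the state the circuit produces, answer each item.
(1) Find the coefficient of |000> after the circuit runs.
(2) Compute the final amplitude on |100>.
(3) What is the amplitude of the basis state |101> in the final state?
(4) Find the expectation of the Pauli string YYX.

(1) |000> carries amplitude -sqrt(2)/2 in the final state.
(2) |100> carries amplitude -sqrt(2)/2 in the final state.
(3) The amplitude on |101> is 0.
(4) The expectation value of YYX is 0.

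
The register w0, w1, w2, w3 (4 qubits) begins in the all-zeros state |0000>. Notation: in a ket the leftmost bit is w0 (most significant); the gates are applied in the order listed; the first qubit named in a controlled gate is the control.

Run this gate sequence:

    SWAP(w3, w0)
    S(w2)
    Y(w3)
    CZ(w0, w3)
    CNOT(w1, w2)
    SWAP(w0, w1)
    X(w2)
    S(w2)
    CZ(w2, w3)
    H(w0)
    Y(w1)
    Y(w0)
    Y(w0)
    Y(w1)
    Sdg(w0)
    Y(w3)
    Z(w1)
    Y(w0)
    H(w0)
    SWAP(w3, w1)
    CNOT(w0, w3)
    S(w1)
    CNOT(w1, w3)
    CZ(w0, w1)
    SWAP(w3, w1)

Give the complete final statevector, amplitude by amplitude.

The resulting statevector has amplitude 1/2 + I/2 on |0010>, -1/2 + I/2 on |1110>, and 0 on every other basis state. Key observation: the block from step 11 through step 14 cancels to the identity and can be dropped.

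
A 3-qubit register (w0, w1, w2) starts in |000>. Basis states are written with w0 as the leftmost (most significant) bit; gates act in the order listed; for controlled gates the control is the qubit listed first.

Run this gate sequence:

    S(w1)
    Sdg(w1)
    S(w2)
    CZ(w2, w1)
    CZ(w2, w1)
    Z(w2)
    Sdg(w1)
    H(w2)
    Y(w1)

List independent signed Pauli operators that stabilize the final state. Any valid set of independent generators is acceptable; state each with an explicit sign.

The final state is stabilized by the group generated by +IIX, +ZII, -IZI; other independent generating sets are equally valid. Key observation: steps 4-5 multiply out to the identity, so the circuit reduces to the remaining gates.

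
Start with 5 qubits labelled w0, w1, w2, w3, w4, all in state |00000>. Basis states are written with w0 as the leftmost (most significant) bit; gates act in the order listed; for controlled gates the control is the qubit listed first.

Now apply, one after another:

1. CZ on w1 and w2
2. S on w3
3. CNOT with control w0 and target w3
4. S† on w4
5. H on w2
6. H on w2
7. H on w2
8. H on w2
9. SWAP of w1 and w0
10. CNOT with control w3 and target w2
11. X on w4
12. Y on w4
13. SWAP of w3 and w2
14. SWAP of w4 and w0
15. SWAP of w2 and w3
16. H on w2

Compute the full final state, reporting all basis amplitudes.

The resulting statevector has amplitude -sqrt(2)*I/2 on |00000>, -sqrt(2)*I/2 on |00100>, and 0 on every other basis state. Key observation: the block from step 7 through step 8 cancels to the identity and can be dropped.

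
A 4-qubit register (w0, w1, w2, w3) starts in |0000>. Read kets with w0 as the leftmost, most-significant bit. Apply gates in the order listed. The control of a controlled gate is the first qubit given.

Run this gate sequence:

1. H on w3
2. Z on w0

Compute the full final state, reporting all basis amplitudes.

After the circuit, the state carries amplitude sqrt(2)/2 on |0000>, sqrt(2)/2 on |0001>, and 0 on every other basis state.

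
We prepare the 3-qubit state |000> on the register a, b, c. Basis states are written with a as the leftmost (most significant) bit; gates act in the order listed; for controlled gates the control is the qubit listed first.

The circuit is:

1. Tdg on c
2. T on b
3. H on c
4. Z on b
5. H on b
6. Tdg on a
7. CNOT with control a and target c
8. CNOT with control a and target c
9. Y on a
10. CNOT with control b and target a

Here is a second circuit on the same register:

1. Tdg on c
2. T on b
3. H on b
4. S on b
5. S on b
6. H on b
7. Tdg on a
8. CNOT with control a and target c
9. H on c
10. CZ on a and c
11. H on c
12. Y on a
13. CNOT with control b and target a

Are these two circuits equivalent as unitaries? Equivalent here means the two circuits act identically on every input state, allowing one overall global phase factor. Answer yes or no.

No — the two circuits implement different unitaries, even allowing a global phase.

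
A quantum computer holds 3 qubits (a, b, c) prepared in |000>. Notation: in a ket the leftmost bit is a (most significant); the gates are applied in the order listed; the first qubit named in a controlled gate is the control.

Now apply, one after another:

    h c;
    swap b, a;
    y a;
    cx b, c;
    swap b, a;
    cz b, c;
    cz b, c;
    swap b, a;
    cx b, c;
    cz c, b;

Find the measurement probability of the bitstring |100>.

The probability of measuring |100> is 1/2. Key observation: steps 4-9 multiply out to the identity, so the circuit reduces to the remaining gates.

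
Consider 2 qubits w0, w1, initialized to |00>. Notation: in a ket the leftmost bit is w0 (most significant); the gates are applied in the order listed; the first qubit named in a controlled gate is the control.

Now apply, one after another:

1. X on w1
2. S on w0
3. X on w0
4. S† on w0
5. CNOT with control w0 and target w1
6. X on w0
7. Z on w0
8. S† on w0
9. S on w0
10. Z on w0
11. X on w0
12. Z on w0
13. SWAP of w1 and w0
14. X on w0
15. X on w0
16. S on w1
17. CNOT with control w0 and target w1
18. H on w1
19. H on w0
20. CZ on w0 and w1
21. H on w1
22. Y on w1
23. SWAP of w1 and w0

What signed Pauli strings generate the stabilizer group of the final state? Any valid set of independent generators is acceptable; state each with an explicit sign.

The final state is stabilized by the group generated by -XX, +ZZ; other independent generating sets are equally valid. Key observation: steps 6-11 multiply out to the identity, so the circuit reduces to the remaining gates.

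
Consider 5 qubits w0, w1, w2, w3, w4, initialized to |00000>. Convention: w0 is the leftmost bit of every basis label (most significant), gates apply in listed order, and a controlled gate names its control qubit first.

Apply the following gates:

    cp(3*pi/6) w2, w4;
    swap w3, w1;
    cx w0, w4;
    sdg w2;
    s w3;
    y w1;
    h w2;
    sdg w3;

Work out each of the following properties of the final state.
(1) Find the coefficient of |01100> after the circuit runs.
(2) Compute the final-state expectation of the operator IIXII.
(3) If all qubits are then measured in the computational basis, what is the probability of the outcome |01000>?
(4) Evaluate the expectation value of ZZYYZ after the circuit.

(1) The amplitude on |01100> is sqrt(2)*I/2.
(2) In the final state, IIXII has expectation 1.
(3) Outcome |01000> occurs with probability 1/2.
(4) In the final state, ZZYYZ has expectation 0.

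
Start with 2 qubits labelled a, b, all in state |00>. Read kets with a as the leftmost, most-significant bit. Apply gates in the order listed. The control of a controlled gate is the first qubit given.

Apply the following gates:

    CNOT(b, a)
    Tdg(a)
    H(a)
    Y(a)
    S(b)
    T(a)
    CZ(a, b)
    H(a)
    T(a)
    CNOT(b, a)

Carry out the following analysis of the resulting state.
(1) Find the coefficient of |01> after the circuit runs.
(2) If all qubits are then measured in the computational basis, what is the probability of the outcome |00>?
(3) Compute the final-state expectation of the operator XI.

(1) The final state's coefficient on |01> equals 0.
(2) Outcome |00> occurs with probability 1/2 - sqrt(2)/4.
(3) In the final state, XI has expectation -1/2.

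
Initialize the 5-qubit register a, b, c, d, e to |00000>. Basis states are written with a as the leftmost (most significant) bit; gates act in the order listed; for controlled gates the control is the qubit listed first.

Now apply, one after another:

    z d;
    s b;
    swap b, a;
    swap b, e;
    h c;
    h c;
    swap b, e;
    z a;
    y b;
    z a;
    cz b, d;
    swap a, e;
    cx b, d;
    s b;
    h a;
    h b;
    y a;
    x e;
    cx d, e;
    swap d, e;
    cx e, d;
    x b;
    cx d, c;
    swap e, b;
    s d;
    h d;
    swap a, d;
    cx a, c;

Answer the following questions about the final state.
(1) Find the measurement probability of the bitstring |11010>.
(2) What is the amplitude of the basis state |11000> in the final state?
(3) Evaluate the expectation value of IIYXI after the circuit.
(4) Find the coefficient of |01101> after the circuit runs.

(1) The probability of measuring |11010> is 1/8.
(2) |11000> carries amplitude -sqrt(2)/4 in the final state.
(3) In the final state, IIYXI has expectation 0.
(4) The final state's coefficient on |01101> equals -sqrt(2)/4.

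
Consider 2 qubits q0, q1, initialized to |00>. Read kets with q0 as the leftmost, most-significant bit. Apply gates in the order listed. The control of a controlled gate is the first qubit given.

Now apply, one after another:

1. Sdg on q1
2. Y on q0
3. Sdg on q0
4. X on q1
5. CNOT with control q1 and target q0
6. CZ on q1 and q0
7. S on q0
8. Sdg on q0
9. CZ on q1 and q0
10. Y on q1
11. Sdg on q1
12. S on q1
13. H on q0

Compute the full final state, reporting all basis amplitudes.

The final amplitudes are -sqrt(2)*I/2 on |00>, 0 on |01>, -sqrt(2)*I/2 on |10>, 0 on |11>. Key observation: steps 6-9 multiply out to the identity, so the circuit reduces to the remaining gates.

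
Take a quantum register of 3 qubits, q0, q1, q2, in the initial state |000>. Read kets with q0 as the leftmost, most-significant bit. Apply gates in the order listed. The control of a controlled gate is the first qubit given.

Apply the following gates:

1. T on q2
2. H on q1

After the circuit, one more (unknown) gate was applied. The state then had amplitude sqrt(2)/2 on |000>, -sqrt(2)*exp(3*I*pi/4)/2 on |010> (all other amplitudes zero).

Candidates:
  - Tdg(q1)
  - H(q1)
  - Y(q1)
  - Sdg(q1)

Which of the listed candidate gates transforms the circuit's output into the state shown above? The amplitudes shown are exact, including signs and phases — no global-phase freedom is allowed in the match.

It was Tdg(q1) that produced the state shown.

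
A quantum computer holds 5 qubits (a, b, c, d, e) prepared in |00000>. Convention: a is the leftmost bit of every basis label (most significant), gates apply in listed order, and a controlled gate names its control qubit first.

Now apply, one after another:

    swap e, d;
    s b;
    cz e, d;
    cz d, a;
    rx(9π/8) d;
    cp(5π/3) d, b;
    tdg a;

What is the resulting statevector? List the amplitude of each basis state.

The resulting statevector has amplitude -sin(pi/16) on |00000>, -I*cos(pi/16) on |00010>, and 0 on every other basis state.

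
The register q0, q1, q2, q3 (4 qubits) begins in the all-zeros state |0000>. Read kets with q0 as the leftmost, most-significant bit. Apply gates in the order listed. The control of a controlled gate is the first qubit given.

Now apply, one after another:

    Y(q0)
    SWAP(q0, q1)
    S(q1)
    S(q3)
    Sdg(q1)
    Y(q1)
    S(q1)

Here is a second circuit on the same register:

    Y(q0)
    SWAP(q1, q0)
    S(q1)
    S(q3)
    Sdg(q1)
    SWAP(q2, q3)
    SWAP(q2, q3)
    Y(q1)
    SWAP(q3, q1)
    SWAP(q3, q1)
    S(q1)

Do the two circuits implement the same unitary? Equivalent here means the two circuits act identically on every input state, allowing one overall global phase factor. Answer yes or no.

Yes — the two circuits implement the same unitary up to a global phase.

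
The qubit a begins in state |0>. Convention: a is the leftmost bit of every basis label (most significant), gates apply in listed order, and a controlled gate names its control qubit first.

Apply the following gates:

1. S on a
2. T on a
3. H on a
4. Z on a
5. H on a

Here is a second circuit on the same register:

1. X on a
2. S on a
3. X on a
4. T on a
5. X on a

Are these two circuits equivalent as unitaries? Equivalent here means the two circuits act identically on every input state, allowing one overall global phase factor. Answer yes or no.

No, they are not equivalent — no single phase factor reconciles the two unitaries.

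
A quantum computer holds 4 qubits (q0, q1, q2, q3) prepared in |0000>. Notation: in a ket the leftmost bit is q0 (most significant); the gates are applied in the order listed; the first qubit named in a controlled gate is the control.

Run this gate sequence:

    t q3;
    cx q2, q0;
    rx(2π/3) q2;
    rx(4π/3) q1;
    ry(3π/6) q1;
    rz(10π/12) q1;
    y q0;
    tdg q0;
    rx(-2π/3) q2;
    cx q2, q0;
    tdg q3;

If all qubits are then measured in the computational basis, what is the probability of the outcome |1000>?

Outcome |1000> occurs with probability 1/2.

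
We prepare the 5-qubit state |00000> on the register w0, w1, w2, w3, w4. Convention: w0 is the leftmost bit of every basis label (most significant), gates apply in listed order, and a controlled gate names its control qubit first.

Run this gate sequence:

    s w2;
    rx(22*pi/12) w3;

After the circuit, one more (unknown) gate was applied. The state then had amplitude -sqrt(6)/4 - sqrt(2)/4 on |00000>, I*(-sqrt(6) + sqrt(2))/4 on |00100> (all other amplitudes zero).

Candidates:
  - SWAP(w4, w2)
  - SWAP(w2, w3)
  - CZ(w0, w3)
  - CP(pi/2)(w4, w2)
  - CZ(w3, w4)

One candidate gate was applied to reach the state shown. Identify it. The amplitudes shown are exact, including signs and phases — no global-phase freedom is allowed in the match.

The applied gate was SWAP(w2, w3).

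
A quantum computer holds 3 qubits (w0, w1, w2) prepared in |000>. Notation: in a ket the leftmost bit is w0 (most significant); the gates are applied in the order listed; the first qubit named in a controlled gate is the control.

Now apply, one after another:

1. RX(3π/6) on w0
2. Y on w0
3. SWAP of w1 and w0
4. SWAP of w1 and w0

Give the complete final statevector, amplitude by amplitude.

The final amplitudes are -sqrt(2)/2 on |000>, sqrt(2)*I/2 on |100>, and 0 on every other basis state.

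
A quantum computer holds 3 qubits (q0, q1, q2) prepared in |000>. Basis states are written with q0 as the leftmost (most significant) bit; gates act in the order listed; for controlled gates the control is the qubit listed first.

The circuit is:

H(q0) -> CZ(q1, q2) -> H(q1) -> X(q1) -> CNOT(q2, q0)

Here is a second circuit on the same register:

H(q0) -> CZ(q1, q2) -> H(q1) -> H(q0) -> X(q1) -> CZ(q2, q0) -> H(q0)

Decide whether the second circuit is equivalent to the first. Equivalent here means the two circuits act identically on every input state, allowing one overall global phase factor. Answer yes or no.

Yes, they are equivalent — the unitaries differ by at most a global phase.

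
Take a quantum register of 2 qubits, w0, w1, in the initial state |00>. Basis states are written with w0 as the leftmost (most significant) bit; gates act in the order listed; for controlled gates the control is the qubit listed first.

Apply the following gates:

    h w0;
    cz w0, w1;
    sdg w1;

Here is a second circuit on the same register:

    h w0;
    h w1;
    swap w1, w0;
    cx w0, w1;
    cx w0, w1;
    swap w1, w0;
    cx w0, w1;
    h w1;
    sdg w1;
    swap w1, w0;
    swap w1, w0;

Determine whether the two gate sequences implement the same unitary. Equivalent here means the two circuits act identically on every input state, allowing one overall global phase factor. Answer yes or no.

Yes, they are equivalent — the unitaries differ by at most a global phase.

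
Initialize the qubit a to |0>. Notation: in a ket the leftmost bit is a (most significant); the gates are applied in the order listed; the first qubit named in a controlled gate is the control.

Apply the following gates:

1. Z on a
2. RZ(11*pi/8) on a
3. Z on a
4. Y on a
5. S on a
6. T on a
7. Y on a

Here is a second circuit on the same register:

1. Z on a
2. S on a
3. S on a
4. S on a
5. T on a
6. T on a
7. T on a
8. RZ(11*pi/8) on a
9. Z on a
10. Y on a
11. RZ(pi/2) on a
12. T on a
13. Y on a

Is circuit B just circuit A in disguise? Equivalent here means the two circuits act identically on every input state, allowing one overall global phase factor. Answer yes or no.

No, they are not equivalent — no single phase factor reconciles the two unitaries.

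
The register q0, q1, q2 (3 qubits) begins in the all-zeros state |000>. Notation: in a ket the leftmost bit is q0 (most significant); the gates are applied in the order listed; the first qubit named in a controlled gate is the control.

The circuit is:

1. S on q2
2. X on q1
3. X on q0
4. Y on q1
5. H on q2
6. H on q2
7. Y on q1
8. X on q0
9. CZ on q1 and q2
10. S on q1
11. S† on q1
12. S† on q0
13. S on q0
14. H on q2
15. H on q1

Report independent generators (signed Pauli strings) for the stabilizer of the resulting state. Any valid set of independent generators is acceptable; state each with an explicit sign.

The stabilizer group can be generated by -IXI, +IIX, +ZII, among other valid generating sets. Key observation: steps 3-8 multiply out to the identity, so the circuit reduces to the remaining gates.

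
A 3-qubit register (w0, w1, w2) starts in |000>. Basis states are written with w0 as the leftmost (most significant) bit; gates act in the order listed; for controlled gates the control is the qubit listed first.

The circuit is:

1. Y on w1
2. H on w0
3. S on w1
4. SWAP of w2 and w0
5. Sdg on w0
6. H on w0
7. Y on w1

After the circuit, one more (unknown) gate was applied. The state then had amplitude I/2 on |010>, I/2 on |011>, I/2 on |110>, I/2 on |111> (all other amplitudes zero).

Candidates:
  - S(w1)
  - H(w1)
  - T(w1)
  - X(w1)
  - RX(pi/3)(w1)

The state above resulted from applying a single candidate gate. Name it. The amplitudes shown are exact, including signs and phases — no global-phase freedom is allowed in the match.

It was X(w1) that produced the state shown.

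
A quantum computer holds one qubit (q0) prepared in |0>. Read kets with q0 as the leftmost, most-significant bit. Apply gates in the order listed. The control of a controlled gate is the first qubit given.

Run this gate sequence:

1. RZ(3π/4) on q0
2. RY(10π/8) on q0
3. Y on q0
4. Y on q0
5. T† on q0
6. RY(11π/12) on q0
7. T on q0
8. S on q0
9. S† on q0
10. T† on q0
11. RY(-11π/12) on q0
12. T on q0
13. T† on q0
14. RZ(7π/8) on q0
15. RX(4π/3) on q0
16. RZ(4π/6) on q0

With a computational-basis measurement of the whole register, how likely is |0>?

The probability of measuring |0> is sqrt(2)/8 + sqrt(6*sqrt(2) + 12)/16 + 1/2. Key observation: steps 5-12 multiply out to the identity, so the circuit reduces to the remaining gates.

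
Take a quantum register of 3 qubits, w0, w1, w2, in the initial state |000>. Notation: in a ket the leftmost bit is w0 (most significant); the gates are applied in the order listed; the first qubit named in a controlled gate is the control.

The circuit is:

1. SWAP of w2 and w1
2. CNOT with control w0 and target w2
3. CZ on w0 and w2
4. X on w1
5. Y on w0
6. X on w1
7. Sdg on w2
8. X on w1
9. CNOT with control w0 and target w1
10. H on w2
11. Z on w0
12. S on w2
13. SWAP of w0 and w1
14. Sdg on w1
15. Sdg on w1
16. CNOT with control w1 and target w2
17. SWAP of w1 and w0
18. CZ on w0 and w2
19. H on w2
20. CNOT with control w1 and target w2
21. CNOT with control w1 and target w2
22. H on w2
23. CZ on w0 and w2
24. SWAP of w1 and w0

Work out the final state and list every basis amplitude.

The resulting statevector has amplitude -sqrt(2)/2 on |010>, sqrt(2)*I/2 on |011>, and 0 on every other basis state. Key observation: the block from step 17 through step 24 cancels to the identity and can be dropped.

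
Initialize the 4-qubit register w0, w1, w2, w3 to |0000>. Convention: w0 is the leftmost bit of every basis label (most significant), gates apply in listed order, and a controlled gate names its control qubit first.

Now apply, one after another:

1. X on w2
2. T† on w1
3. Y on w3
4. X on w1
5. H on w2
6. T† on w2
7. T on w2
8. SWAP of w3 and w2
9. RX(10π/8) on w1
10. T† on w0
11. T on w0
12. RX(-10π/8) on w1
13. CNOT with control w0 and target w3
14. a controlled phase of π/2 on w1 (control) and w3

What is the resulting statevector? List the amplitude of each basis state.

The resulting statevector has amplitude sqrt(2)*I/2 on |0110>, sqrt(2)/2 on |0111>, and 0 on every other basis state.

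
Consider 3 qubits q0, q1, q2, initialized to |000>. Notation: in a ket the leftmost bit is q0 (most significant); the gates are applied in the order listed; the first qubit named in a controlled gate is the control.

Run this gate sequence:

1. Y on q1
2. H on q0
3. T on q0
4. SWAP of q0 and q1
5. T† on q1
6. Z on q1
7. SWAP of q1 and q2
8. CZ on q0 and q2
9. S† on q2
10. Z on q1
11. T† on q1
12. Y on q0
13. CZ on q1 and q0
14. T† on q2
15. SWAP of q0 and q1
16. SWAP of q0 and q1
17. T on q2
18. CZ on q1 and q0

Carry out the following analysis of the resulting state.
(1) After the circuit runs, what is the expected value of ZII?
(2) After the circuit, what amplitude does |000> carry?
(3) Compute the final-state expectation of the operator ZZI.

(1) The observable ZII averages to 1.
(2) |000> carries amplitude sqrt(2)/2 in the final state.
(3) The observable ZZI averages to 1.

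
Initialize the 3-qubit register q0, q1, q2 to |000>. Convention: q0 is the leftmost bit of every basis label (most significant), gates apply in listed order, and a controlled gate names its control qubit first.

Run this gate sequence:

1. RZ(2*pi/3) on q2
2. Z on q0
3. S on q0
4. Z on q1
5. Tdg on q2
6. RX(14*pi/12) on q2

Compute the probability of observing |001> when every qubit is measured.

A full measurement returns |001> with probability sqrt(3)/4 + 1/2.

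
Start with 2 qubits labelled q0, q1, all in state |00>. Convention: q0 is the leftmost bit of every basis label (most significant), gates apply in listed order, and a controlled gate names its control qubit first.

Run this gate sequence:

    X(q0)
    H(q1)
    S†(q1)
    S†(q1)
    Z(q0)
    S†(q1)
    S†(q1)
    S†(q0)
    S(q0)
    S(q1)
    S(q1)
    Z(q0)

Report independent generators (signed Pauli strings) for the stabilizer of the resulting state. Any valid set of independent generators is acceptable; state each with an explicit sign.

The final state is stabilized by the group generated by -IX, -ZI; other independent generating sets are equally valid. Key observation: the block from step 5 through step 12 cancels to the identity and can be dropped.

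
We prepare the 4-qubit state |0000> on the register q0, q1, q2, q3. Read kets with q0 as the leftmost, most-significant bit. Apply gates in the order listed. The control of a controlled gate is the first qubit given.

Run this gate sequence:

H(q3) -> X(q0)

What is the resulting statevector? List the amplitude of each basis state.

After the circuit, the state carries amplitude sqrt(2)/2 on |1000>, sqrt(2)/2 on |1001>, and 0 on every other basis state.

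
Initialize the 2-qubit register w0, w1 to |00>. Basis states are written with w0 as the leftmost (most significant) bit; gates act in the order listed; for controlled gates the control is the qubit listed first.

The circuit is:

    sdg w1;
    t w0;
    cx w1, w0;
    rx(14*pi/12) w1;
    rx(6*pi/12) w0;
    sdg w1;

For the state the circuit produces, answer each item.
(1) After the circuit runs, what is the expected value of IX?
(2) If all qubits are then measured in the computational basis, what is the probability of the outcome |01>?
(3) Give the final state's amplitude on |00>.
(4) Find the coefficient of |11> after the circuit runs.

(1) The expectation value of IX is 1/2.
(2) Outcome |01> occurs with probability sqrt(3)/8 + 1/4.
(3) The final state's coefficient on |00> equals 1/4 - sqrt(3)/4.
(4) |11> carries amplitude I*(1 + sqrt(3))/4 in the final state.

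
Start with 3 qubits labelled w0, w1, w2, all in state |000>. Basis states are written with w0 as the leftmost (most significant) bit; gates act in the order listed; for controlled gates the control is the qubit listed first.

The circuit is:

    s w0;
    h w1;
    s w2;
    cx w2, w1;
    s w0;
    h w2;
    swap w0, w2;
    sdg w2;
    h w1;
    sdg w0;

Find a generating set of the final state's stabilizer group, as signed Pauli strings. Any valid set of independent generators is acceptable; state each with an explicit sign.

One valid set of independent stabilizer generators is -YII, +IZI, +IIZ (any independent generating set of the same group is equally correct).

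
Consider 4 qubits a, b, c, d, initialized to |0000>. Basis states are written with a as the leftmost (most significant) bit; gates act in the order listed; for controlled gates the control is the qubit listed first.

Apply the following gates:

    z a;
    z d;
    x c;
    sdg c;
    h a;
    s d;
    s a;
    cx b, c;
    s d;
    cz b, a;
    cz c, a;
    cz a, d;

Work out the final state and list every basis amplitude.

The final amplitudes are -sqrt(2)*I/2 on |0010>, -sqrt(2)/2 on |1010>, and 0 on every other basis state.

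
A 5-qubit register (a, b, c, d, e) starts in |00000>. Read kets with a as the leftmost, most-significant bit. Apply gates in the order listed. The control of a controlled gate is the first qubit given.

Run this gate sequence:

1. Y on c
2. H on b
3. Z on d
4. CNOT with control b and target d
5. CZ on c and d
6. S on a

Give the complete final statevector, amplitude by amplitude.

The final amplitudes are sqrt(2)*I/2 on |00100>, -sqrt(2)*I/2 on |01110>, and 0 on every other basis state.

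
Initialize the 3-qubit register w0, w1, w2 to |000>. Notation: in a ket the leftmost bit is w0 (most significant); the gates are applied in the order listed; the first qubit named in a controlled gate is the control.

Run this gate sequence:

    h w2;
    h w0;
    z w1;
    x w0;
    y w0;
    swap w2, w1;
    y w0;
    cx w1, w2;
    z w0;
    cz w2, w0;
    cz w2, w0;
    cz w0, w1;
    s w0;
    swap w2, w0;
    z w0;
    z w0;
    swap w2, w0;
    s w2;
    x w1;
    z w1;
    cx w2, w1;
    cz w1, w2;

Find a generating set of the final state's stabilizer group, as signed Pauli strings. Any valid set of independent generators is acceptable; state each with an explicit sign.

The final state is stabilized by the group generated by -YIZ, +ZIY, -IZI; other independent generating sets are equally valid. Key observation: gates 14-17 undo each other exactly, leaving only the rest of the circuit to track.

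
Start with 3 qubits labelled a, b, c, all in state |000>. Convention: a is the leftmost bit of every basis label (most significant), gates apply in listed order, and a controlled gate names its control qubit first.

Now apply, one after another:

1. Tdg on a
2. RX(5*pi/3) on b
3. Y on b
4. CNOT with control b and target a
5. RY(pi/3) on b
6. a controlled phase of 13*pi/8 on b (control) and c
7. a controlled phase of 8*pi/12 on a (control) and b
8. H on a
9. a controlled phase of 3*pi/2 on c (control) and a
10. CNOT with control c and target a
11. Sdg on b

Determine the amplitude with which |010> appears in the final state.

The amplitude on |010> is sqrt(2)*(-3*exp(2*I*pi/3) + I)/8.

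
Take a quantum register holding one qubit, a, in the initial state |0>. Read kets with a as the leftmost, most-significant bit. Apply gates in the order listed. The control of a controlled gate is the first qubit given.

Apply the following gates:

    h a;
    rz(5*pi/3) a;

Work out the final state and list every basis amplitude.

The resulting statevector has amplitude -sqrt(2)*exp(I*pi/6)/2 on |0>, sqrt(2)*exp(5*I*pi/6)/2 on |1>.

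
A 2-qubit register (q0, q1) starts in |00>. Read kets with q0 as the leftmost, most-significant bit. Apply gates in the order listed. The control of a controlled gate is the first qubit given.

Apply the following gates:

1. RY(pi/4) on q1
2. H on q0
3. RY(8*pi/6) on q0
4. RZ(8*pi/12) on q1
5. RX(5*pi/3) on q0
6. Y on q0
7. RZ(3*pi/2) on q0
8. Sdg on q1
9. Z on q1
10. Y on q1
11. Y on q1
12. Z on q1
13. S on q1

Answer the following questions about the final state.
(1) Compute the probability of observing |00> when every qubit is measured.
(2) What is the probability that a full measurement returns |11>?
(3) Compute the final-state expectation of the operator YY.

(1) Outcome |00> occurs with probability -sqrt(3)/16 - sqrt(6)/32 + sqrt(2)/8 + 1/4. Key observation: gates 8-13 undo each other exactly, leaving only the rest of the circuit to track.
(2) Outcome |11> occurs with probability -sqrt(2)/8 - sqrt(6)/32 + sqrt(3)/16 + 1/4.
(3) The observable YY averages to -sqrt(6)/8.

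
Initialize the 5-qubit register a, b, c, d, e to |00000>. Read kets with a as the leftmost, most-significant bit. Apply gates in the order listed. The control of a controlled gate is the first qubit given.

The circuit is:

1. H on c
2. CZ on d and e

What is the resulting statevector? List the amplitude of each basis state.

The resulting statevector has amplitude sqrt(2)/2 on |00000>, sqrt(2)/2 on |00100>, and 0 on every other basis state.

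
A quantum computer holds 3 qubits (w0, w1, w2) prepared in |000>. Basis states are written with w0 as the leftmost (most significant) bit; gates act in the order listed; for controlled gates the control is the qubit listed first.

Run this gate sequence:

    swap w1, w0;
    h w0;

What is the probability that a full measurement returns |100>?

The probability of measuring |100> is 1/2.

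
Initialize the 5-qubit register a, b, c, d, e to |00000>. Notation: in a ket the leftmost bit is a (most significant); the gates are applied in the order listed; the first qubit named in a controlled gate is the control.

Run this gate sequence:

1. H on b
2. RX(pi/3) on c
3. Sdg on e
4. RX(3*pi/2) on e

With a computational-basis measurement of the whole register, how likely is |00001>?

Outcome |00001> occurs with probability 3/16.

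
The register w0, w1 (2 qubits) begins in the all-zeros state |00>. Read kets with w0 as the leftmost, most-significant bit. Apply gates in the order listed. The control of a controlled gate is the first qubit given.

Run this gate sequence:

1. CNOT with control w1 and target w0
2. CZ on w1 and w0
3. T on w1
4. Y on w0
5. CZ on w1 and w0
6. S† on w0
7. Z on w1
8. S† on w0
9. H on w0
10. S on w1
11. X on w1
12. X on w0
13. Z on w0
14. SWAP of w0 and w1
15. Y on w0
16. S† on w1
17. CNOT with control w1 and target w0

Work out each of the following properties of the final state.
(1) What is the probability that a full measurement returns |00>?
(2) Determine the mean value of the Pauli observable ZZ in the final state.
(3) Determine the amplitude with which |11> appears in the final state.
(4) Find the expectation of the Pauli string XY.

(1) The probability of measuring |00> is 1/2.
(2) In the final state, ZZ has expectation 1.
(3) The final state's coefficient on |11> equals -sqrt(2)*I/2.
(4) The expectation value of XY is -1.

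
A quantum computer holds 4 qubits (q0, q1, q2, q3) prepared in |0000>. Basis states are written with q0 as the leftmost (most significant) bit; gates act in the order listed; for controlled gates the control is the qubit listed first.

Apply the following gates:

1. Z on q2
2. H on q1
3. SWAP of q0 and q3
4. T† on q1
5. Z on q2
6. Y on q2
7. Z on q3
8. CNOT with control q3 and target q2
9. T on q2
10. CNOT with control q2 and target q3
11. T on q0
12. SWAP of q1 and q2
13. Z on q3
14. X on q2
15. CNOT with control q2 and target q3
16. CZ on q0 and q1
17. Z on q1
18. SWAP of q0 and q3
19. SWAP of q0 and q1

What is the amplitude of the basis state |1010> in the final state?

|1010> carries amplitude sqrt(2)*exp(3*I*pi/4)/2 in the final state.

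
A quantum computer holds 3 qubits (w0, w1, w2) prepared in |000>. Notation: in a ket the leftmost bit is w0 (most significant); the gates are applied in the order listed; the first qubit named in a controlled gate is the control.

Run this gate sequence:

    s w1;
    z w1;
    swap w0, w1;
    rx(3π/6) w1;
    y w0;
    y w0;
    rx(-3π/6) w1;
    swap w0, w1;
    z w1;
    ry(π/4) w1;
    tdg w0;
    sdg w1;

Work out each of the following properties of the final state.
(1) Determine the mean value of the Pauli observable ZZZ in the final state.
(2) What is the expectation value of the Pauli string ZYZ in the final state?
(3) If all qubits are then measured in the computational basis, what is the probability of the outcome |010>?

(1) In the final state, ZZZ has expectation sqrt(2)/2. Key observation: steps 2-9 multiply out to the identity, so the circuit reduces to the remaining gates.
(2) The expectation value of ZYZ is -sqrt(2)/2.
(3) A full measurement returns |010> with probability 1/2 - sqrt(2)/4.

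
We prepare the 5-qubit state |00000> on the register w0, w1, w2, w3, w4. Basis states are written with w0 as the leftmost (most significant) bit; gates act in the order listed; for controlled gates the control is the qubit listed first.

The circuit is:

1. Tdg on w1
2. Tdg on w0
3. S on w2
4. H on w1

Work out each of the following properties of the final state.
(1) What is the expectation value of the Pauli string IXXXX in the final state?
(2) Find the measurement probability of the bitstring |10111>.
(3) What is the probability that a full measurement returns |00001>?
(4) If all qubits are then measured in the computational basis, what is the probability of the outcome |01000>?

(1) The observable IXXXX averages to 0.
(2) A full measurement returns |10111> with probability 0.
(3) The probability of measuring |00001> is 0.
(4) The probability of measuring |01000> is 1/2.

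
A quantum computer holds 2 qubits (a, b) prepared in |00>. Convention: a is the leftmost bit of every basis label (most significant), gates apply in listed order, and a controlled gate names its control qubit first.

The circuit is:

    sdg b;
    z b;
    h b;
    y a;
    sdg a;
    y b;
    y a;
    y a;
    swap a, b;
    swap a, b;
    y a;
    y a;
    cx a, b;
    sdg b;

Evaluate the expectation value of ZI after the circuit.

The observable ZI averages to -1.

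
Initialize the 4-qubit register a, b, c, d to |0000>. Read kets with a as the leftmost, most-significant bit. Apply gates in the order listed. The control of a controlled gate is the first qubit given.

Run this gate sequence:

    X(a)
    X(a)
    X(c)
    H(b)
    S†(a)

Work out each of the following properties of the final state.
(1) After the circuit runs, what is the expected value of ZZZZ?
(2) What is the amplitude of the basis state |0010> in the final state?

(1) The expectation value of ZZZZ is 0.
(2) The final state's coefficient on |0010> equals sqrt(2)/2.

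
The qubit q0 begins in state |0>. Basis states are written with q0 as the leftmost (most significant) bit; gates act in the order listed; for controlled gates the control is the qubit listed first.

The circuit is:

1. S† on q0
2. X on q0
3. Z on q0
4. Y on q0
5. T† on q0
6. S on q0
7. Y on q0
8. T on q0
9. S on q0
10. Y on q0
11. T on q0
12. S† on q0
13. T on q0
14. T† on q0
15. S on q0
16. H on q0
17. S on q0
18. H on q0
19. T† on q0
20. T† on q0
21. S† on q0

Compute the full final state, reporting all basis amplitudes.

After the circuit, the state carries amplitude (-1 - I)*exp(I*pi/4)/2 on |0>, sqrt(2)/2 on |1>. Key observation: the block from step 12 through step 15 cancels to the identity and can be dropped.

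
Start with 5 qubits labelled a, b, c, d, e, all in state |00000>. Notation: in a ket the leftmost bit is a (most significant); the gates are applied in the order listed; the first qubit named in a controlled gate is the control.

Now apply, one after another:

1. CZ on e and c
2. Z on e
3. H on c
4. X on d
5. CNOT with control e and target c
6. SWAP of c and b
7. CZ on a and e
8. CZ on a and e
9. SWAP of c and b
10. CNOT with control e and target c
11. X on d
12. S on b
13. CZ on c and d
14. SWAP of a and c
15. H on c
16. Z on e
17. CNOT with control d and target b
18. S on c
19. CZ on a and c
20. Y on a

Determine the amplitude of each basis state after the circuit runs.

The final amplitudes are -I/2 on |00000>, -1/2 on |00100>, I/2 on |10000>, -1/2 on |10100>, and 0 on every other basis state. Key observation: the block from step 4 through step 11 cancels to the identity and can be dropped.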